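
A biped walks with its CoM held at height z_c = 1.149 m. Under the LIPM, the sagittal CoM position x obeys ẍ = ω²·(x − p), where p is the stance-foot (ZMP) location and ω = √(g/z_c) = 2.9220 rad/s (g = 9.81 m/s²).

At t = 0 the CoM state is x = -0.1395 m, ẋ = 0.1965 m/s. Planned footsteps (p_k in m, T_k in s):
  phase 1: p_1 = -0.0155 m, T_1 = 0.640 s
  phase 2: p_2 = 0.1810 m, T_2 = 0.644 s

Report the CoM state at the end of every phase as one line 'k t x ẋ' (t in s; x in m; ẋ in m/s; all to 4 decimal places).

1 0.6400 -0.2144 -0.4950
2 1.2840 -1.6900 -5.3666

phase 1: p=-0.0155, T=0.640, ωT=1.870080, cosh=3.321463, sinh=3.167352; start (x,ẋ)=(-0.139500, 0.196500) → end (x,ẋ)=(-0.214362, -0.494953)
phase 2: p=0.1810, T=0.644, ωT=1.881768, cosh=3.358711, sinh=3.206391; start (x,ẋ)=(-0.214362, -0.494953) → end (x,ẋ)=(-1.690032, -5.366578)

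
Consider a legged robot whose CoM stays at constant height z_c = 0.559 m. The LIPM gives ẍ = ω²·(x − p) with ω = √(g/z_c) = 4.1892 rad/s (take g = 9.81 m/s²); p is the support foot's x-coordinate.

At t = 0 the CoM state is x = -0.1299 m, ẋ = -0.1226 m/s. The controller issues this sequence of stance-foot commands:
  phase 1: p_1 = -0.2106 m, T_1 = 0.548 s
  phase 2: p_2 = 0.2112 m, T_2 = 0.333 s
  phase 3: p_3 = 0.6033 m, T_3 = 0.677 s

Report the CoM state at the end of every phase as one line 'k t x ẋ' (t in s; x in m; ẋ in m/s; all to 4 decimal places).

1 0.5480 0.0503 1.0467
2 0.8810 0.3399 0.9654
3 1.5580 0.3078 -1.1167

phase 1: p=-0.2106, T=0.548, ωT=2.295682, cosh=5.015948, sinh=4.915255; start (x,ẋ)=(-0.129900, -0.122600) → end (x,ẋ)=(0.050338, 1.046737)
phase 2: p=0.2112, T=0.333, ωT=1.395004, cosh=2.141411, sinh=1.893578; start (x,ẋ)=(0.050338, 1.046737) → end (x,ẋ)=(0.339870, 0.965448)
phase 3: p=0.6033, T=0.677, ωT=2.836088, cosh=8.553800, sinh=8.495146; start (x,ẋ)=(0.339870, 0.965448) → end (x,ẋ)=(0.307770, -1.116675)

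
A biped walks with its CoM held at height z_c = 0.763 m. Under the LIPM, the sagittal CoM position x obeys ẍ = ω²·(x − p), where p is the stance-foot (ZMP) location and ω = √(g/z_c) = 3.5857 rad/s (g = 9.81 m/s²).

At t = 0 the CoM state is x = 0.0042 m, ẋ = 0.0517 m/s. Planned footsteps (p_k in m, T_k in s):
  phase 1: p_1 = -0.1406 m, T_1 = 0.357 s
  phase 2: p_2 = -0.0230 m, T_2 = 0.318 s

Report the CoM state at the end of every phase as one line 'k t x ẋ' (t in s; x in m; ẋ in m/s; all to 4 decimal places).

phase 1: p=-0.1406, T=0.357, ωT=1.280095, cosh=1.937496, sinh=1.659485; start (x,ẋ)=(0.004200, 0.051700) → end (x,ẋ)=(0.163877, 0.961789)
phase 2: p=-0.0230, T=0.318, ωT=1.140253, cosh=1.723648, sinh=1.403910; start (x,ẋ)=(0.163877, 0.961789) → end (x,ẋ)=(0.675679, 2.598522)

1 0.3570 0.1639 0.9618
2 0.6750 0.6757 2.5985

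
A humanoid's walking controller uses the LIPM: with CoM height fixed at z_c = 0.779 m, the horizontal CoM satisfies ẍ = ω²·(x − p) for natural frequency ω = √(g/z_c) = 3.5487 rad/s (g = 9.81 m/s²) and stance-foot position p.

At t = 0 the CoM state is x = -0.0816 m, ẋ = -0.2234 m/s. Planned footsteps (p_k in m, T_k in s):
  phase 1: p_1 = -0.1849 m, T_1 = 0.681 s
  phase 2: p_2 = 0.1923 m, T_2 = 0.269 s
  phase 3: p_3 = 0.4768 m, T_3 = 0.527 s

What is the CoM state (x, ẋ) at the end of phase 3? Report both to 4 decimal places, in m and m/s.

x = 0.1534, ẋ = -0.9158

phase 1: p=-0.1849, T=0.681, ωT=2.416665, cosh=5.648816, sinh=5.559597; start (x,ẋ)=(-0.081600, -0.223400) → end (x,ẋ)=(0.048631, 0.776096)
phase 2: p=0.1923, T=0.269, ωT=0.954600, cosh=1.491299, sinh=1.106333; start (x,ẋ)=(0.048631, 0.776096) → end (x,ẋ)=(0.220001, 0.593342)
phase 3: p=0.4768, T=0.527, ωT=1.870165, cosh=3.321732, sinh=3.167634; start (x,ẋ)=(0.220001, 0.593342) → end (x,ẋ)=(0.153409, -0.915755)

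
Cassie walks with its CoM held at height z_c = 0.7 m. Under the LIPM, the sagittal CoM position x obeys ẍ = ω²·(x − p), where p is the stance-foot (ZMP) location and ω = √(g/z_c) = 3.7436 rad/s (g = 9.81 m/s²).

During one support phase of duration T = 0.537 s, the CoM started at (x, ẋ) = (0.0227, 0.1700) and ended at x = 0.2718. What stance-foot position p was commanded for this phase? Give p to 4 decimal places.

ωT = 3.7436·0.537 = 2.010313; cosh(ωT) = 3.799801, sinh(ωT) = 3.665854
x(T) = p + (x₀−p)·cosh(ωT) + (ẋ₀/ω)·sinh(ωT) ⇒ p·(1 − cosh) = x(T) − x₀·cosh − (ẋ₀/ω)·sinh
numerator   = 0.2718 − (0.0227)·3.799801 − (0.1700/3.7436)·3.665854 = 0.019075
denominator = 1 − 3.799801 = -2.799801
p = 0.019075 / -2.799801 = -0.0068

p = -0.0068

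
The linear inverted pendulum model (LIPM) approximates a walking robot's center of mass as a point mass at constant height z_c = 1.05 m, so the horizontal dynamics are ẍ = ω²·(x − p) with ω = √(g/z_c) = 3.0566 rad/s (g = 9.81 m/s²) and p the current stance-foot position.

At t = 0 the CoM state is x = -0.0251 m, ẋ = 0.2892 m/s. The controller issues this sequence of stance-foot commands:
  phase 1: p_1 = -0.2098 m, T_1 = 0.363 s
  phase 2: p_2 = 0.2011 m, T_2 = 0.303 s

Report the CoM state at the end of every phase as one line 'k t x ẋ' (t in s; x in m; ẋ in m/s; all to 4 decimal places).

1 0.3630 0.2286 1.2493
2 0.6660 0.6763 1.9141

phase 1: p=-0.2098, T=0.363, ωT=1.109546, cosh=1.681345, sinh=1.351636; start (x,ẋ)=(-0.025100, 0.289200) → end (x,ẋ)=(0.228629, 1.249316)
phase 2: p=0.2011, T=0.303, ωT=0.926150, cosh=1.460423, sinh=1.064347; start (x,ẋ)=(0.228629, 1.249316) → end (x,ẋ)=(0.676332, 1.914090)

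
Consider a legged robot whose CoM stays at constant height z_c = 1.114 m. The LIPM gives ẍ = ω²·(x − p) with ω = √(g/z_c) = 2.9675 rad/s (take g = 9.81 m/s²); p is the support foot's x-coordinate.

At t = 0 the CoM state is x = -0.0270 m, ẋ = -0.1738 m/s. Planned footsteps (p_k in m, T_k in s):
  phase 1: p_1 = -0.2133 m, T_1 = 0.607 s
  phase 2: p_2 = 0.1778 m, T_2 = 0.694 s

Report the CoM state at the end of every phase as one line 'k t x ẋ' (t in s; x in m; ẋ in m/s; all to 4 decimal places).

1 0.6070 0.1938 1.0880
2 1.3010 1.6556 4.5181

phase 1: p=-0.2133, T=0.607, ωT=1.801272, cosh=3.111220, sinh=2.946131; start (x,ẋ)=(-0.027000, -0.173800) → end (x,ẋ)=(0.193772, 1.088025)
phase 2: p=0.1778, T=0.694, ωT=2.059445, cosh=3.984571, sinh=3.857046; start (x,ẋ)=(0.193772, 1.088025) → end (x,ẋ)=(1.655614, 4.518120)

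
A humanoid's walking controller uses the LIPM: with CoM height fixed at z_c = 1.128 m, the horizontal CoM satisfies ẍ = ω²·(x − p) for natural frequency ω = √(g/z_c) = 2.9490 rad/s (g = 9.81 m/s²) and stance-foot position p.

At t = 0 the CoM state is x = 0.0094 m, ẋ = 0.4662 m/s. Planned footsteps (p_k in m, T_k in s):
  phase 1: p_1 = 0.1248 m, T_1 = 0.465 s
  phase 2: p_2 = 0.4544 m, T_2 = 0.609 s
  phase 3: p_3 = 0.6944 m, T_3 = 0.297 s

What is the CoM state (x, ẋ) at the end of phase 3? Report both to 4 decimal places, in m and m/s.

phase 1: p=0.1248, T=0.465, ωT=1.371285, cosh=2.097096, sinh=1.843315; start (x,ẋ)=(0.009400, 0.466200) → end (x,ẋ)=(0.174200, 0.350359)
phase 2: p=0.4544, T=0.609, ωT=1.795941, cosh=3.095556, sinh=2.929585; start (x,ẋ)=(0.174200, 0.350359) → end (x,ẋ)=(-0.064922, -1.336187)
phase 3: p=0.6944, T=0.297, ωT=0.875853, cosh=1.408714, sinh=0.992208; start (x,ẋ)=(-0.064922, -1.336187) → end (x,ẋ)=(-0.824836, -4.104098)

x = -0.8248, ẋ = -4.1041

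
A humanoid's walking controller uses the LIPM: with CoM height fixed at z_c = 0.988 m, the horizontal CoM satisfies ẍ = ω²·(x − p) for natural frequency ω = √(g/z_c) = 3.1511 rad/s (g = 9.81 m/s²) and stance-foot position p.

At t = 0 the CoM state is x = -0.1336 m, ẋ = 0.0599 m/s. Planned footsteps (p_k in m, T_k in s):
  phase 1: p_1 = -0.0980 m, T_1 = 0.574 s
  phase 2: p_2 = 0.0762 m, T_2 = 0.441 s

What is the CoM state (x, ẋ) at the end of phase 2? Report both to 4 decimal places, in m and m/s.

x = -0.4994, ẋ = -1.6698

phase 1: p=-0.0980, T=0.574, ωT=1.808731, cosh=3.133281, sinh=2.969419; start (x,ẋ)=(-0.133600, 0.059900) → end (x,ẋ)=(-0.153098, -0.145423)
phase 2: p=0.0762, T=0.441, ωT=1.389635, cosh=2.131276, sinh=1.882110; start (x,ẋ)=(-0.153098, -0.145423) → end (x,ẋ)=(-0.499358, -1.669841)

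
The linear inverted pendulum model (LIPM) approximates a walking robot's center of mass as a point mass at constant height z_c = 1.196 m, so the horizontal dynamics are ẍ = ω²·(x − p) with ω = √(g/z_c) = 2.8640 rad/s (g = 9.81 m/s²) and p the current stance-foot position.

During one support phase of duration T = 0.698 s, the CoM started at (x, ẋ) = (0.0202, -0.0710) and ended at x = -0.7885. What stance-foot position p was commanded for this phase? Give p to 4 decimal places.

p = 0.2808

ωT = 2.8640·0.698 = 1.999072; cosh(ωT) = 3.758832, sinh(ωT) = 3.623371
x(T) = p + (x₀−p)·cosh(ωT) + (ẋ₀/ω)·sinh(ωT) ⇒ p·(1 − cosh) = x(T) − x₀·cosh − (ẋ₀/ω)·sinh
numerator   = -0.7885 − (0.0202)·3.758832 − (-0.0710/2.8640)·3.623371 = -0.774603
denominator = 1 − 3.758832 = -2.758832
p = -0.774603 / -2.758832 = 0.2808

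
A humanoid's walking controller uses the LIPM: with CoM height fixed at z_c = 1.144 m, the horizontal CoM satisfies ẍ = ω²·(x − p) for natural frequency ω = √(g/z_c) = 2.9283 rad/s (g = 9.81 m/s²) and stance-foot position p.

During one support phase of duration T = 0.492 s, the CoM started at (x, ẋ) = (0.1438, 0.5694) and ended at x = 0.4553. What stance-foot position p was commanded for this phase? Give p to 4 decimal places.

p = 0.2057

ωT = 2.9283·0.492 = 1.440724; cosh(ωT) = 2.230254, sinh(ωT) = 1.993497
x(T) = p + (x₀−p)·cosh(ωT) + (ẋ₀/ω)·sinh(ωT) ⇒ p·(1 − cosh) = x(T) − x₀·cosh − (ẋ₀/ω)·sinh
numerator   = 0.4553 − (0.1438)·2.230254 − (0.5694/2.9283)·1.993497 = -0.253041
denominator = 1 − 2.230254 = -1.230254
p = -0.253041 / -1.230254 = 0.2057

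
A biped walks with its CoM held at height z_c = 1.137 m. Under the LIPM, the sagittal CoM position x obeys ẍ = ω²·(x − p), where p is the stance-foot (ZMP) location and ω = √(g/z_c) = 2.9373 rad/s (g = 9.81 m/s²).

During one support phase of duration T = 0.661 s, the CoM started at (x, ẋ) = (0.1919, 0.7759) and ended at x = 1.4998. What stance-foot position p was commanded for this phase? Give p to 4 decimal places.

ωT = 2.9373·0.661 = 1.941555; cosh(ωT) = 3.556531, sinh(ωT) = 3.413051
x(T) = p + (x₀−p)·cosh(ωT) + (ẋ₀/ω)·sinh(ωT) ⇒ p·(1 − cosh) = x(T) − x₀·cosh − (ẋ₀/ω)·sinh
numerator   = 1.4998 − (0.1919)·3.556531 − (0.7759/2.9373)·3.413051 = -0.084270
denominator = 1 − 3.556531 = -2.556531
p = -0.084270 / -2.556531 = 0.0330

p = 0.0330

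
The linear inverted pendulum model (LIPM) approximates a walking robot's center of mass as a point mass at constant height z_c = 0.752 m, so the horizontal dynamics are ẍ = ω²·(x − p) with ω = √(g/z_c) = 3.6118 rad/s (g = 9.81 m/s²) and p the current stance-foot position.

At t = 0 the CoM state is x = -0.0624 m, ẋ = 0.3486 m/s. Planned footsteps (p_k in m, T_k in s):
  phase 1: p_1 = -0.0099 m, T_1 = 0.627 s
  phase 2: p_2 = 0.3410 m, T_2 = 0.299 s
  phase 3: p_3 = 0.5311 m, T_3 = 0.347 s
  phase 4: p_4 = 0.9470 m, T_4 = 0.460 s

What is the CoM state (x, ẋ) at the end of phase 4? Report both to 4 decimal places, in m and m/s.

phase 1: p=-0.0099, T=0.627, ωT=2.264599, cosh=4.865566, sinh=4.761694; start (x,ẋ)=(-0.062400, 0.348600) → end (x,ẋ)=(0.194242, 0.793226)
phase 2: p=0.3410, T=0.299, ωT=1.079928, cosh=1.642044, sinh=1.302424; start (x,ẋ)=(0.194242, 0.793226) → end (x,ẋ)=(0.386056, 0.612149)
phase 3: p=0.5311, T=0.347, ωT=1.253295, cosh=1.893712, sinh=1.608149; start (x,ẋ)=(0.386056, 0.612149) → end (x,ẋ)=(0.528988, 0.316775)
phase 4: p=0.9470, T=0.460, ωT=1.661428, cosh=2.728347, sinh=2.538479; start (x,ẋ)=(0.528988, 0.316775) → end (x,ẋ)=(0.029156, -2.968265)

x = 0.0292, ẋ = -2.9683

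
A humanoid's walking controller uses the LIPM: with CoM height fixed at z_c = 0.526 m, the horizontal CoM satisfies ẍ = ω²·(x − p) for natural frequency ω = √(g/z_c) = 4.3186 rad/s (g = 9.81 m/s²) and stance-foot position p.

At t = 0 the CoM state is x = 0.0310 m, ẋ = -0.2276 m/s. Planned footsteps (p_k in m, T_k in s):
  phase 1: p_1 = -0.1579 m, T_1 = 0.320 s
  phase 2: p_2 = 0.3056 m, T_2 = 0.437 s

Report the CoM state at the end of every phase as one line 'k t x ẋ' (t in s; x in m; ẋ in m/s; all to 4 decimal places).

1 0.3200 0.1436 1.0403
2 0.7570 0.5356 1.2568

phase 1: p=-0.1579, T=0.320, ωT=1.381952, cosh=2.116878, sinh=1.865790; start (x,ẋ)=(0.031000, -0.227600) → end (x,ẋ)=(0.143647, 1.040279)
phase 2: p=0.3056, T=0.437, ωT=1.887228, cosh=3.376269, sinh=3.224778; start (x,ẋ)=(0.143647, 1.040279) → end (x,ẋ)=(0.535599, 1.256819)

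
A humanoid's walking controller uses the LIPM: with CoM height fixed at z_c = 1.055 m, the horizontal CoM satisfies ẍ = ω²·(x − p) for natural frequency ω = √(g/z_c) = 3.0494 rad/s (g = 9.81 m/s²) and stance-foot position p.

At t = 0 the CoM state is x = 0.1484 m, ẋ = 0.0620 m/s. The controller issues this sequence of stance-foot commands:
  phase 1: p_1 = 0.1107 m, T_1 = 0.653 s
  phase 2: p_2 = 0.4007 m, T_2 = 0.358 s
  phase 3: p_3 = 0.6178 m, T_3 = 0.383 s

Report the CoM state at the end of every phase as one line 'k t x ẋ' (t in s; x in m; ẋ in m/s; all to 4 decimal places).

phase 1: p=0.1107, T=0.653, ωT=1.991258, cosh=3.730634, sinh=3.594110; start (x,ẋ)=(0.148400, 0.062000) → end (x,ẋ)=(0.324420, 0.644487)
phase 2: p=0.4007, T=0.358, ωT=1.091685, cosh=1.657470, sinh=1.321820; start (x,ẋ)=(0.324420, 0.644487) → end (x,ẋ)=(0.553633, 0.760751)
phase 3: p=0.6178, T=0.383, ωT=1.167920, cosh=1.763156, sinh=1.452143; start (x,ẋ)=(0.553633, 0.760751) → end (x,ẋ)=(0.866938, 1.057180)

1 0.6530 0.3244 0.6445
2 1.0110 0.5536 0.7608
3 1.3940 0.8669 1.0572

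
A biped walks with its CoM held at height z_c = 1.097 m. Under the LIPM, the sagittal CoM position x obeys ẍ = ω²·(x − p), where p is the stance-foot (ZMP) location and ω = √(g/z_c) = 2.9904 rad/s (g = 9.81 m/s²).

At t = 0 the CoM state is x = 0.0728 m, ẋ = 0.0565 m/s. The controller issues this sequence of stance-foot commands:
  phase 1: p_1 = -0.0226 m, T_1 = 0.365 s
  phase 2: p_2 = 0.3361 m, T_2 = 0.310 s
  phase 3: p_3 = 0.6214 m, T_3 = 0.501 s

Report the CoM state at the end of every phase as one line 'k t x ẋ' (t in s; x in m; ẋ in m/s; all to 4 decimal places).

phase 1: p=-0.0226, T=0.365, ωT=1.091496, cosh=1.657220, sinh=1.321507; start (x,ẋ)=(0.072800, 0.056500) → end (x,ẋ)=(0.160467, 0.470638)
phase 2: p=0.3361, T=0.310, ωT=0.927024, cosh=1.461354, sinh=1.065624; start (x,ẋ)=(0.160467, 0.470638) → end (x,ẋ)=(0.247149, 0.128089)
phase 3: p=0.6214, T=0.501, ωT=1.498190, cosh=2.348560, sinh=2.125026; start (x,ẋ)=(0.247149, 0.128089) → end (x,ẋ)=(-0.166528, -2.077418)

1 0.3650 0.1605 0.4706
2 0.6750 0.2471 0.1281
3 1.1760 -0.1665 -2.0774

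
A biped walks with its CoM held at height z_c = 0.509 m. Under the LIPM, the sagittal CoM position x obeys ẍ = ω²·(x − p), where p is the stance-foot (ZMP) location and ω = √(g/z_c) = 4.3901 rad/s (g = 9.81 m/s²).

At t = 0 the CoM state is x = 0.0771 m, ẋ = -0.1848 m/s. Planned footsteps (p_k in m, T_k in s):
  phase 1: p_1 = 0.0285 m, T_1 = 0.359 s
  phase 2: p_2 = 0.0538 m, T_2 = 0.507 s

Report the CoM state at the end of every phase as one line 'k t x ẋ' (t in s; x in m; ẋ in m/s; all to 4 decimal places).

1 0.3590 0.0536 0.0279
2 0.8660 0.0820 0.1267

phase 1: p=0.0285, T=0.359, ωT=1.576046, cosh=2.521294, sinh=2.314503; start (x,ẋ)=(0.077100, -0.184800) → end (x,ẋ)=(0.053607, 0.027885)
phase 2: p=0.0538, T=0.507, ωT=2.225781, cosh=4.684346, sinh=4.576363; start (x,ẋ)=(0.053607, 0.027885) → end (x,ẋ)=(0.081961, 0.126734)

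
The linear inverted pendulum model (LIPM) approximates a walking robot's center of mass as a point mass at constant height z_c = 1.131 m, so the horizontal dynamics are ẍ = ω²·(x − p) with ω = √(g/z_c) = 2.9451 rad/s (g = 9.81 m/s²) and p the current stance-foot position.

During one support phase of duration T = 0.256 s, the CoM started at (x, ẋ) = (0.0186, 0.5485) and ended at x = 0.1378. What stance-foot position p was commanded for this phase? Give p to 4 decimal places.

p = 0.1357

ωT = 2.9451·0.256 = 0.753946; cosh(ωT) = 1.297938, sinh(ωT) = 0.827431
x(T) = p + (x₀−p)·cosh(ωT) + (ẋ₀/ω)·sinh(ωT) ⇒ p·(1 − cosh) = x(T) − x₀·cosh − (ẋ₀/ω)·sinh
numerator   = 0.1378 − (0.0186)·1.297938 − (0.5485/2.9451)·0.827431 = -0.040444
denominator = 1 − 1.297938 = -0.297938
p = -0.040444 / -0.297938 = 0.1357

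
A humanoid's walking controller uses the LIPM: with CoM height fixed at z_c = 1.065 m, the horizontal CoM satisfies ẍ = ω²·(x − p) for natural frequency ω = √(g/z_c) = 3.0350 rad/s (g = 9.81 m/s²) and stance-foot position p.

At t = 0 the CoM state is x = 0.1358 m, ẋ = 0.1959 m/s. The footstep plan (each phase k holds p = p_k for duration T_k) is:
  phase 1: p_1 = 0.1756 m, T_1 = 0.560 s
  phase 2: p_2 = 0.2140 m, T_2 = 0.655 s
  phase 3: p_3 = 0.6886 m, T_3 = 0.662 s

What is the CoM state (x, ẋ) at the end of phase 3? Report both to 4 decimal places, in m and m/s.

phase 1: p=0.1756, T=0.560, ωT=1.699600, cosh=2.827257, sinh=2.644501; start (x,ẋ)=(0.135800, 0.195900) → end (x,ẋ)=(0.233770, 0.234423)
phase 2: p=0.2140, T=0.655, ωT=1.987925, cosh=3.718675, sinh=3.581695; start (x,ẋ)=(0.233770, 0.234423) → end (x,ẋ)=(0.564166, 1.086646)
phase 3: p=0.6886, T=0.662, ωT=2.009170, cosh=3.795613, sinh=3.661513; start (x,ẋ)=(0.564166, 1.086646) → end (x,ẋ)=(1.527258, 2.741689)

x = 1.5273, ẋ = 2.7417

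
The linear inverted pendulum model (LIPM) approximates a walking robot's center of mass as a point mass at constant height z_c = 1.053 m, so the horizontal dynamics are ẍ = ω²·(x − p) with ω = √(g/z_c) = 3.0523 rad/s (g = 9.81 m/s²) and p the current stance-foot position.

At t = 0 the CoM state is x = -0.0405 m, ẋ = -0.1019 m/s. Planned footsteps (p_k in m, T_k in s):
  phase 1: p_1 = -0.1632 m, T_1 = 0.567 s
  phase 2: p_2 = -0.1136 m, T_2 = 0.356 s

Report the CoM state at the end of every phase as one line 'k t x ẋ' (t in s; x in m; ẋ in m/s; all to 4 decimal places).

1 0.5670 0.1027 0.7272
2 0.9230 0.5564 2.0675

phase 1: p=-0.1632, T=0.567, ωT=1.730654, cosh=2.910757, sinh=2.733588; start (x,ẋ)=(-0.040500, -0.101900) → end (x,ẋ)=(0.102690, 0.727170)
phase 2: p=-0.1136, T=0.356, ωT=1.086619, cosh=1.650795, sinh=1.313440; start (x,ẋ)=(0.102690, 0.727170) → end (x,ẋ)=(0.556360, 2.067517)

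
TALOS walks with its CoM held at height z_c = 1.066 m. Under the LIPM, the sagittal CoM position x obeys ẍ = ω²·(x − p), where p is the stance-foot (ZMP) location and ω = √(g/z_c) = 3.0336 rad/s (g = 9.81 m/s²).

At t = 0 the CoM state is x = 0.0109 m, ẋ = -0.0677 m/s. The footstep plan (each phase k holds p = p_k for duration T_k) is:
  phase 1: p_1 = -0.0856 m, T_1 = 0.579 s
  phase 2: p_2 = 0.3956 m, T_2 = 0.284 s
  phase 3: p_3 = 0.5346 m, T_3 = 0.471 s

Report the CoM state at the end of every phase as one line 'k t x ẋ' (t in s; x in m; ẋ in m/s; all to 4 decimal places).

phase 1: p=-0.0856, T=0.579, ωT=1.756454, cosh=2.982261, sinh=2.809605; start (x,ẋ)=(0.010900, -0.067700) → end (x,ẋ)=(0.139487, 0.620591)
phase 2: p=0.3956, T=0.284, ωT=0.861542, cosh=1.394659, sinh=0.972149; start (x,ẋ)=(0.139487, 0.620591) → end (x,ẋ)=(0.237285, 0.110207)
phase 3: p=0.5346, T=0.471, ωT=1.428826, cosh=2.206692, sinh=1.967102; start (x,ẋ)=(0.237285, 0.110207) → end (x,ẋ)=(-0.050021, -1.531006)

1 0.5790 0.1395 0.6206
2 0.8630 0.2373 0.1102
3 1.3340 -0.0500 -1.5310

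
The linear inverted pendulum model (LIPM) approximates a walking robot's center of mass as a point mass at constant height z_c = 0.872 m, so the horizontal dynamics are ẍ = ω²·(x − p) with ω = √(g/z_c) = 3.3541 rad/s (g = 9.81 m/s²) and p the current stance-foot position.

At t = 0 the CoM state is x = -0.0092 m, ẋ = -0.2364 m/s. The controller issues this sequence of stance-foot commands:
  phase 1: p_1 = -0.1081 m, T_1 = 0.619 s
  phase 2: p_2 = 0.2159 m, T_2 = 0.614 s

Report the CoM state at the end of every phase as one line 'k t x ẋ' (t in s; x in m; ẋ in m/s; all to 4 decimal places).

1 0.6190 0.0158 0.3444
2 1.2330 -0.1852 -1.2159

phase 1: p=-0.1081, T=0.619, ωT=2.076188, cosh=4.049710, sinh=3.924303; start (x,ẋ)=(-0.009200, -0.236400) → end (x,ẋ)=(0.015828, 0.344420)
phase 2: p=0.2159, T=0.614, ωT=2.059417, cosh=3.984464, sinh=3.856936; start (x,ẋ)=(0.015828, 0.344420) → end (x,ẋ)=(-0.185225, -1.215912)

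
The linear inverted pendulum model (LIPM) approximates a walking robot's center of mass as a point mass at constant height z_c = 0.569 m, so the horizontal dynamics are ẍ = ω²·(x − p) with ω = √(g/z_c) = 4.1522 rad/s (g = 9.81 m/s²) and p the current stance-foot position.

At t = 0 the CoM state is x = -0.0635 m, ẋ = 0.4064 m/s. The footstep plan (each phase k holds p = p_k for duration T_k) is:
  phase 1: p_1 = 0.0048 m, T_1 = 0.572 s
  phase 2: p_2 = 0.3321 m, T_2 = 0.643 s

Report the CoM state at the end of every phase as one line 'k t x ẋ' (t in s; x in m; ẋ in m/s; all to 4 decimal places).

phase 1: p=0.0048, T=0.572, ωT=2.375058, cosh=5.422325, sinh=5.329316; start (x,ẋ)=(-0.063500, 0.406400) → end (x,ẋ)=(0.156066, 0.692264)
phase 2: p=0.3321, T=0.643, ωT=2.669865, cosh=7.253638, sinh=7.184376; start (x,ẋ)=(0.156066, 0.692264) → end (x,ẋ)=(0.253011, -0.229819)

1 0.5720 0.1561 0.6923
2 1.2150 0.2530 -0.2298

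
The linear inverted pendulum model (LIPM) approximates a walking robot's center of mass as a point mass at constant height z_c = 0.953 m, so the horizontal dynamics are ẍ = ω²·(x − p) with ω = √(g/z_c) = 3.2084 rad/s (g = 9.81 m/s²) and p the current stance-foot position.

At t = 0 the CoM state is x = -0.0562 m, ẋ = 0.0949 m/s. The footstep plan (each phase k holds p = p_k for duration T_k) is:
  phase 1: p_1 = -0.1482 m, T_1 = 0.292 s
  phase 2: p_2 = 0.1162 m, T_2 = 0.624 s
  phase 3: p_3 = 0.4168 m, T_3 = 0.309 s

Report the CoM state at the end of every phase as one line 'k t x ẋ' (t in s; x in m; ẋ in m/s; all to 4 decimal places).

phase 1: p=-0.1482, T=0.292, ωT=0.936853, cosh=1.471898, sinh=1.080039; start (x,ẋ)=(-0.056200, 0.094900) → end (x,ẋ)=(0.019161, 0.458481)
phase 2: p=0.1162, T=0.624, ωT=2.002042, cosh=3.769608, sinh=3.634549; start (x,ẋ)=(0.019161, 0.458481) → end (x,ẋ)=(0.269778, 0.596711)
phase 3: p=0.4168, T=0.309, ωT=0.991396, cosh=1.533026, sinh=1.161967; start (x,ẋ)=(0.269778, 0.596711) → end (x,ẋ)=(0.407519, 0.366667)

1 0.2920 0.0192 0.4585
2 0.9160 0.2698 0.5967
3 1.2250 0.4075 0.3667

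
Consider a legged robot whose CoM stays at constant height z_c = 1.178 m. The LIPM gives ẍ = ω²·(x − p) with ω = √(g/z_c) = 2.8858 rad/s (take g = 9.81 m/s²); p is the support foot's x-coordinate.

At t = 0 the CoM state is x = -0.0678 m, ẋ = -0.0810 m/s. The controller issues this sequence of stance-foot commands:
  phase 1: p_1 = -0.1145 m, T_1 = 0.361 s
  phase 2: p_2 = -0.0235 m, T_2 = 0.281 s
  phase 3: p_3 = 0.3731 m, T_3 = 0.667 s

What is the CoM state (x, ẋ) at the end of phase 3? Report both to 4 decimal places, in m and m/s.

phase 1: p=-0.1145, T=0.361, ωT=1.041774, cosh=1.593534, sinh=1.240706; start (x,ẋ)=(-0.067800, -0.081000) → end (x,ẋ)=(-0.074907, 0.038130)
phase 2: p=-0.0235, T=0.281, ωT=0.810910, cosh=1.347204, sinh=0.902750; start (x,ẋ)=(-0.074907, 0.038130) → end (x,ẋ)=(-0.080827, -0.082554)
phase 3: p=0.3731, T=0.667, ωT=1.924829, cosh=3.499937, sinh=3.354037; start (x,ẋ)=(-0.080827, -0.082554) → end (x,ẋ)=(-1.311566, -4.682532)

x = -1.3116, ẋ = -4.6825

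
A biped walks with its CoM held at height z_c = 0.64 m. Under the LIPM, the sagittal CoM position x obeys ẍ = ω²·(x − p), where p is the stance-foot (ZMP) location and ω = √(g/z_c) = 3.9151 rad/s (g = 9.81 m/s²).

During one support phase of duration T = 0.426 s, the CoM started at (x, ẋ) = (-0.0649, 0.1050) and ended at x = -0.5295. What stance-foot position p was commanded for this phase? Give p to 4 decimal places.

p = 0.2407

ωT = 3.9151·0.426 = 1.667833; cosh(ωT) = 2.744661, sinh(ωT) = 2.556006
x(T) = p + (x₀−p)·cosh(ωT) + (ẋ₀/ω)·sinh(ωT) ⇒ p·(1 − cosh) = x(T) − x₀·cosh − (ẋ₀/ω)·sinh
numerator   = -0.5295 − (-0.0649)·2.744661 − (0.1050/3.9151)·2.556006 = -0.419922
denominator = 1 − 2.744661 = -1.744661
p = -0.419922 / -1.744661 = 0.2407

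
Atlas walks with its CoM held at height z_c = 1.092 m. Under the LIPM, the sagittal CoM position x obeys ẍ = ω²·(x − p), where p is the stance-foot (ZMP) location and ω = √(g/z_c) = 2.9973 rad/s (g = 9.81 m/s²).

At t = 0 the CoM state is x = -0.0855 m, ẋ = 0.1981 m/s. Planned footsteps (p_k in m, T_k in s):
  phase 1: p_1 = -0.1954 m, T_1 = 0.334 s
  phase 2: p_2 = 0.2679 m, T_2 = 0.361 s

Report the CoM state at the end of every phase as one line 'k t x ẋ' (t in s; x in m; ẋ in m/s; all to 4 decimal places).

phase 1: p=-0.1954, T=0.334, ωT=1.001098, cosh=1.544372, sinh=1.176897; start (x,ẋ)=(-0.085500, 0.198100) → end (x,ẋ)=(0.052111, 0.693614)
phase 2: p=0.2679, T=0.361, ωT=1.082025, cosh=1.644779, sinh=1.305871; start (x,ẋ)=(0.052111, 0.693614) → end (x,ẋ)=(0.215170, 0.296224)

1 0.3340 0.0521 0.6936
2 0.6950 0.2152 0.2962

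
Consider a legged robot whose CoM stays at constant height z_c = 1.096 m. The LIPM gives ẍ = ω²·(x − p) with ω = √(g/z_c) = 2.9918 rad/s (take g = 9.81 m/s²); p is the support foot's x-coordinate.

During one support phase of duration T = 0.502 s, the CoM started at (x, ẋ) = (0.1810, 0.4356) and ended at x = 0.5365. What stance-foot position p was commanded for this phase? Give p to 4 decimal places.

ωT = 2.9918·0.502 = 1.501884; cosh(ωT) = 2.356425, sinh(ωT) = 2.133714
x(T) = p + (x₀−p)·cosh(ωT) + (ẋ₀/ω)·sinh(ωT) ⇒ p·(1 − cosh) = x(T) − x₀·cosh − (ẋ₀/ω)·sinh
numerator   = 0.5365 − (0.1810)·2.356425 − (0.4356/2.9918)·2.133714 = -0.200677
denominator = 1 − 2.356425 = -1.356425
p = -0.200677 / -1.356425 = 0.1479

p = 0.1479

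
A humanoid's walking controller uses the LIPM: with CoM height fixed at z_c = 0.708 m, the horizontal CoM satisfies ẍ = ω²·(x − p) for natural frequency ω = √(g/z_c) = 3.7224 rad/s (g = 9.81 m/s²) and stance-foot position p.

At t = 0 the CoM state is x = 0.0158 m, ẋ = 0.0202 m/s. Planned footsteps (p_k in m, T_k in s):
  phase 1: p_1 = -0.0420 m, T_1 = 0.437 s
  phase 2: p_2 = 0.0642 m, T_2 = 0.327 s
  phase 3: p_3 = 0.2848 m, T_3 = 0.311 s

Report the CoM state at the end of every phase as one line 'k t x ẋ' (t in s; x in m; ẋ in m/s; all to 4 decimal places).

phase 1: p=-0.0420, T=0.437, ωT=1.626689, cosh=2.641791, sinh=2.445212; start (x,ẋ)=(0.015800, 0.020200) → end (x,ẋ)=(0.123965, 0.579463)
phase 2: p=0.0642, T=0.327, ωT=1.217225, cosh=1.836926, sinh=1.540875; start (x,ẋ)=(0.123965, 0.579463) → end (x,ẋ)=(0.413850, 1.407226)
phase 3: p=0.2848, T=0.311, ωT=1.157666, cosh=1.748358, sinh=1.434140; start (x,ẋ)=(0.413850, 1.407226) → end (x,ẋ)=(1.052592, 3.149262)

1 0.4370 0.1240 0.5795
2 0.7640 0.4139 1.4072
3 1.0750 1.0526 3.1493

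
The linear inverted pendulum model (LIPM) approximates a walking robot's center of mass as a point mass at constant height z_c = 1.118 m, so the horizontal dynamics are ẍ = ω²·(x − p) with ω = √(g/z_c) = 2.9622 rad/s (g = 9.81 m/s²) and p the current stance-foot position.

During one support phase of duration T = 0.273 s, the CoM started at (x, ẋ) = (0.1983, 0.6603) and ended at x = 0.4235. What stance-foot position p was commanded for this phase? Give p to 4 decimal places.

p = 0.1269

ωT = 2.9622·0.273 = 0.808681; cosh(ωT) = 1.345195, sinh(ωT) = 0.899749
x(T) = p + (x₀−p)·cosh(ωT) + (ẋ₀/ω)·sinh(ωT) ⇒ p·(1 − cosh) = x(T) − x₀·cosh − (ẋ₀/ω)·sinh
numerator   = 0.4235 − (0.1983)·1.345195 − (0.6603/2.9622)·0.899749 = -0.043814
denominator = 1 − 1.345195 = -0.345195
p = -0.043814 / -0.345195 = 0.1269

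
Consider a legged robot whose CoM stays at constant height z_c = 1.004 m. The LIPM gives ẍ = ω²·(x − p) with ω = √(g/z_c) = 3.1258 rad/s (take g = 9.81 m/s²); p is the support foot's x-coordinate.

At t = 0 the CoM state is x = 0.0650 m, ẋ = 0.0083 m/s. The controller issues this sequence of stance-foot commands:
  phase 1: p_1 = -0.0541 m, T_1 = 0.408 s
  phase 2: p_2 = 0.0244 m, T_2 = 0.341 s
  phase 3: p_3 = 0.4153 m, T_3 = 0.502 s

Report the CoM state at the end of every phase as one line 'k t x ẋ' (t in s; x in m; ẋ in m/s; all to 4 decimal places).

1 0.4080 0.1801 0.6304
2 0.7490 0.5353 1.6464
3 1.2510 1.9259 4.9864

phase 1: p=-0.0541, T=0.408, ωT=1.275326, cosh=1.929605, sinh=1.650265; start (x,ẋ)=(0.065000, 0.008300) → end (x,ẋ)=(0.180098, 0.630381)
phase 2: p=0.0244, T=0.341, ωT=1.065898, cosh=1.623932, sinh=1.279513; start (x,ẋ)=(0.180098, 0.630381) → end (x,ẋ)=(0.535282, 1.646410)
phase 3: p=0.4153, T=0.502, ωT=1.569152, cosh=2.505397, sinh=2.297175; start (x,ẋ)=(0.535282, 1.646410) → end (x,ẋ)=(1.925863, 4.986445)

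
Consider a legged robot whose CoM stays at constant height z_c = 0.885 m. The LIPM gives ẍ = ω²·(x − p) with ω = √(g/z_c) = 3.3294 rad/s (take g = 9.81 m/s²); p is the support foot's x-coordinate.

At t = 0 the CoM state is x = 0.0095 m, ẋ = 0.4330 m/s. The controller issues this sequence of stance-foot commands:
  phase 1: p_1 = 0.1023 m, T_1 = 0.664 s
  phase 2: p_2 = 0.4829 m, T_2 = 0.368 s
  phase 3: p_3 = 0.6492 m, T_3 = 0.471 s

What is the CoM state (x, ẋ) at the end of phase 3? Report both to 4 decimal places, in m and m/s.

x = -0.1124, ẋ = -2.3378

phase 1: p=0.1023, T=0.664, ωT=2.210722, cosh=4.615959, sinh=4.506338; start (x,ẋ)=(0.009500, 0.433000) → end (x,ẋ)=(0.260004, 0.606395)
phase 2: p=0.4829, T=0.368, ωT=1.225219, cosh=1.849303, sinh=1.555610; start (x,ẋ)=(0.260004, 0.606395) → end (x,ẋ)=(0.354026, -0.033027)
phase 3: p=0.6492, T=0.471, ωT=1.568147, cosh=2.503091, sinh=2.294660; start (x,ẋ)=(0.354026, -0.033027) → end (x,ẋ)=(-0.112410, -2.337753)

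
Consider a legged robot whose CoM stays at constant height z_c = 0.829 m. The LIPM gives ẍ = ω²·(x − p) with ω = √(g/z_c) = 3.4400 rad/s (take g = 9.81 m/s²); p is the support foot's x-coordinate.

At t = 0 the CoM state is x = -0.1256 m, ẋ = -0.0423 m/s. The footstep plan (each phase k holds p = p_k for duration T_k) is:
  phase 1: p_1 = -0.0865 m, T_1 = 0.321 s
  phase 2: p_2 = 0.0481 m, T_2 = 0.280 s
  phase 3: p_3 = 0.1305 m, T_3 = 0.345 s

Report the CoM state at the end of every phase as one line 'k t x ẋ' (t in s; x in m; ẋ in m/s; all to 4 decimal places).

1 0.3210 -0.1685 -0.2514
2 0.6010 -0.3587 -1.2112
3 0.9460 -1.2688 -4.6695

phase 1: p=-0.0865, T=0.321, ωT=1.104240, cosh=1.674197, sinh=1.342734; start (x,ẋ)=(-0.125600, -0.042300) → end (x,ẋ)=(-0.168472, -0.251422)
phase 2: p=0.0481, T=0.280, ωT=0.963200, cosh=1.500868, sinh=1.119199; start (x,ẋ)=(-0.168472, -0.251422) → end (x,ẋ)=(-0.358746, -1.211163)
phase 3: p=0.1305, T=0.345, ωT=1.186800, cosh=1.790888, sinh=1.485692; start (x,ẋ)=(-0.358746, -1.211163) → end (x,ẋ)=(-1.268770, -4.669483)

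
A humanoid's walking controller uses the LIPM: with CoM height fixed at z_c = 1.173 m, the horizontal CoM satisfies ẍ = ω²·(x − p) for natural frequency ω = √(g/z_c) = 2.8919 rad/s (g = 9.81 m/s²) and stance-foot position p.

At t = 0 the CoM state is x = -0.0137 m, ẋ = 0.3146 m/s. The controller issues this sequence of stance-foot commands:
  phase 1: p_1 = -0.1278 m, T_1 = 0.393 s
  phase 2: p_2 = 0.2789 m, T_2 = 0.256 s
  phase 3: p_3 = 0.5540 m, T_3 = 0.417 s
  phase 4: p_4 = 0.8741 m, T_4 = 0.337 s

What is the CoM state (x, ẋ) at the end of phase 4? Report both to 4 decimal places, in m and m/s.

x = 1.8159, ẋ = 3.2259

phase 1: p=-0.1278, T=0.393, ωT=1.136517, cosh=1.718415, sinh=1.397480; start (x,ẋ)=(-0.013700, 0.314600) → end (x,ẋ)=(0.220298, 1.001734)
phase 2: p=0.2789, T=0.256, ωT=0.740326, cosh=1.286789, sinh=0.809831; start (x,ẋ)=(0.220298, 1.001734) → end (x,ẋ)=(0.484012, 1.151778)
phase 3: p=0.5540, T=0.417, ωT=1.205922, cosh=1.819627, sinh=1.520211; start (x,ẋ)=(0.484012, 1.151778) → end (x,ẋ)=(1.032113, 1.788118)
phase 4: p=0.8741, T=0.337, ωT=0.974570, cosh=1.513691, sinh=1.136337; start (x,ẋ)=(1.032113, 1.788118) → end (x,ẋ)=(1.815903, 3.225919)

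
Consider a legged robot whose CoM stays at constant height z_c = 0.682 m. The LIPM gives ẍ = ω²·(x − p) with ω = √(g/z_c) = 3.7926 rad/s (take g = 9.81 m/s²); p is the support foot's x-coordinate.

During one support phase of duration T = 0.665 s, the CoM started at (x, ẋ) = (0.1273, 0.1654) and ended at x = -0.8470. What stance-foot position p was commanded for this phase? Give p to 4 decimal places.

p = 0.3635

ωT = 3.7926·0.665 = 2.522079; cosh(ωT) = 6.267378, sinh(ωT) = 6.187085
x(T) = p + (x₀−p)·cosh(ωT) + (ẋ₀/ω)·sinh(ωT) ⇒ p·(1 − cosh) = x(T) − x₀·cosh − (ẋ₀/ω)·sinh
numerator   = -0.8470 − (0.1273)·6.267378 − (0.1654/3.7926)·6.187085 = -1.914664
denominator = 1 − 6.267378 = -5.267378
p = -1.914664 / -5.267378 = 0.3635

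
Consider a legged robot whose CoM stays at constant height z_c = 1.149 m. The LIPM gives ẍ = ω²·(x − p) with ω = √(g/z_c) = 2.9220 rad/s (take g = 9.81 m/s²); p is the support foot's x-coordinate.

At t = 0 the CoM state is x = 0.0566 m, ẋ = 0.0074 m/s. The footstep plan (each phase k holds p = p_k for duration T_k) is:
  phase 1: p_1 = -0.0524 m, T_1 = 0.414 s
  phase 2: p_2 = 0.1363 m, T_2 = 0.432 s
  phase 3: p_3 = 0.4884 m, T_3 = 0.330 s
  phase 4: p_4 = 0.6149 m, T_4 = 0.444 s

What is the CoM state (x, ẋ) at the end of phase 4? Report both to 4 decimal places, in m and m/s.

phase 1: p=-0.0524, T=0.414, ωT=1.209708, cosh=1.825395, sinh=1.527111; start (x,ẋ)=(0.056600, 0.007400) → end (x,ẋ)=(0.150435, 0.499890)
phase 2: p=0.1363, T=0.432, ωT=1.262304, cosh=1.908277, sinh=1.625276; start (x,ẋ)=(0.150435, 0.499890) → end (x,ẋ)=(0.441323, 1.021058)
phase 3: p=0.4884, T=0.330, ωT=0.964260, cosh=1.502056, sinh=1.120790; start (x,ẋ)=(0.441323, 1.021058) → end (x,ẋ)=(0.809335, 1.379512)
phase 4: p=0.6149, T=0.444, ωT=1.297368, cosh=1.966451, sinh=1.693201; start (x,ẋ)=(0.809335, 1.379512) → end (x,ẋ)=(1.796628, 3.674716)

x = 1.7966, ẋ = 3.6747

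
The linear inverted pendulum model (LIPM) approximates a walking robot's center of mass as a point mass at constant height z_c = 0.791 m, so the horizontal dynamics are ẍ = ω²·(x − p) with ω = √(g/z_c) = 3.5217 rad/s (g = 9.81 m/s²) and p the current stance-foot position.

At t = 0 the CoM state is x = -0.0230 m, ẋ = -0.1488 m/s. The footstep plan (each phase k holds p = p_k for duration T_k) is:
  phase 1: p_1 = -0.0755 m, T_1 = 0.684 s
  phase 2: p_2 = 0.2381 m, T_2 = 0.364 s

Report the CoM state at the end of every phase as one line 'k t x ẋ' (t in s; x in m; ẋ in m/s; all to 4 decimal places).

phase 1: p=-0.0755, T=0.684, ωT=2.408843, cosh=5.605502, sinh=5.515583; start (x,ẋ)=(-0.023000, -0.148800) → end (x,ẋ)=(-0.014257, 0.185673)
phase 2: p=0.2381, T=0.364, ωT=1.281899, cosh=1.940493, sinh=1.662983; start (x,ẋ)=(-0.014257, 0.185673) → end (x,ẋ)=(-0.163921, -1.117640)

1 0.6840 -0.0143 0.1857
2 1.0480 -0.1639 -1.1176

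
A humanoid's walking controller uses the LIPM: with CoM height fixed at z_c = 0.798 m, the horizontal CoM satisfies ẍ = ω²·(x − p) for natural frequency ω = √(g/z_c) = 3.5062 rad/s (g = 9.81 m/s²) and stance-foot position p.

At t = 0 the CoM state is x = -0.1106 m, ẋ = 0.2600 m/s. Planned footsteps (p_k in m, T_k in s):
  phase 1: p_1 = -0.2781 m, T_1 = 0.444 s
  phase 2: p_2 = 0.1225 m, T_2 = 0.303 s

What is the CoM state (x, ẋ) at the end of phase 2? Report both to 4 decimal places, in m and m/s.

phase 1: p=-0.2781, T=0.444, ωT=1.556753, cosh=2.477106, sinh=2.266287; start (x,ẋ)=(-0.110600, 0.260000) → end (x,ẋ)=(0.304870, 1.975012)
phase 2: p=0.1225, T=0.303, ωT=1.062379, cosh=1.619439, sinh=1.273806; start (x,ẋ)=(0.304870, 1.975012) → end (x,ẋ)=(1.135361, 4.012917)

x = 1.1354, ẋ = 4.0129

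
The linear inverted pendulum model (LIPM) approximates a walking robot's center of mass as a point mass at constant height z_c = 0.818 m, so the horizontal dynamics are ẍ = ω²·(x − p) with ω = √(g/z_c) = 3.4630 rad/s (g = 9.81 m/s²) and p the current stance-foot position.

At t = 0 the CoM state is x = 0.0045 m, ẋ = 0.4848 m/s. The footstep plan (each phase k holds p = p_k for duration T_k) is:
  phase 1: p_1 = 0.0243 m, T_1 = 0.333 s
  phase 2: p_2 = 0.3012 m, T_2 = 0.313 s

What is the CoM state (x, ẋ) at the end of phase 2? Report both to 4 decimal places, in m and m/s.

phase 1: p=0.0243, T=0.333, ωT=1.153179, cosh=1.741940, sinh=1.426309; start (x,ẋ)=(0.004500, 0.484800) → end (x,ẋ)=(0.189485, 0.746694)
phase 2: p=0.3012, T=0.313, ωT=1.083919, cosh=1.647255, sinh=1.308988; start (x,ẋ)=(0.189485, 0.746694) → end (x,ẋ)=(0.399421, 0.723587)

x = 0.3994, ẋ = 0.7236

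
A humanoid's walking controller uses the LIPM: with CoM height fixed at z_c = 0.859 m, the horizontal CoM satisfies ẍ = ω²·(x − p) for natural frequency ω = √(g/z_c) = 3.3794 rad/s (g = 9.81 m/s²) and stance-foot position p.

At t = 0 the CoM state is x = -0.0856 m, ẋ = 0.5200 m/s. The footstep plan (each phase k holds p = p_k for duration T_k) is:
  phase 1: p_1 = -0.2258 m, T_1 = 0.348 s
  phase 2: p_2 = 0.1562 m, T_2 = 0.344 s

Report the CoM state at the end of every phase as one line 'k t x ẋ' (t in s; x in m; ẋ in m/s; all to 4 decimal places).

phase 1: p=-0.2258, T=0.348, ωT=1.176031, cosh=1.774992, sinh=1.466492; start (x,ẋ)=(-0.085600, 0.520000) → end (x,ẋ)=(0.248708, 1.617808)
phase 2: p=0.1562, T=0.344, ωT=1.162514, cosh=1.755330, sinh=1.442631; start (x,ẋ)=(0.248708, 1.617808) → end (x,ẋ)=(1.009208, 3.290785)

1 0.3480 0.2487 1.6178
2 0.6920 1.0092 3.2908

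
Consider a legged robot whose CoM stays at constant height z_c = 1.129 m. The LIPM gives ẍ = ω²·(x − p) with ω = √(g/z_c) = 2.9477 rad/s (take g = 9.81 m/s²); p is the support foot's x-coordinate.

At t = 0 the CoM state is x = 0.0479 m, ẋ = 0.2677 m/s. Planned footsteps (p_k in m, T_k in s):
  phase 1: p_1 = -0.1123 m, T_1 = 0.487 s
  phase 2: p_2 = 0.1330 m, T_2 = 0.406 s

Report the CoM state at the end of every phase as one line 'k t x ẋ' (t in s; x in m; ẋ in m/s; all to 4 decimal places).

phase 1: p=-0.1123, T=0.487, ωT=1.435530, cosh=2.219930, sinh=1.981941; start (x,ẋ)=(0.047900, 0.267700) → end (x,ẋ)=(0.423326, 1.530190)
phase 2: p=0.1330, T=0.406, ωT=1.196766, cosh=1.805784, sinh=1.503614; start (x,ẋ)=(0.423326, 1.530190) → end (x,ẋ)=(1.437812, 4.049976)

1 0.4870 0.4233 1.5302
2 0.8930 1.4378 4.0500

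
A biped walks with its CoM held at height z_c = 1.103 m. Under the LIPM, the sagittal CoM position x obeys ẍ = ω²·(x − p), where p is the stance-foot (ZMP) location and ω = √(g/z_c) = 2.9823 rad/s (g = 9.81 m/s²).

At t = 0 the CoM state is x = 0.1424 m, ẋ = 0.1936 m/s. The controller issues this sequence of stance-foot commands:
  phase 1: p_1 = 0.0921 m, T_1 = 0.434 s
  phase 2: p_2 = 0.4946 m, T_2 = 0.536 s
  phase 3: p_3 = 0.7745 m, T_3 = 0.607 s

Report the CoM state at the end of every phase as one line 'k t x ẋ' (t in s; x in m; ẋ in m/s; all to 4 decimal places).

phase 1: p=0.0921, T=0.434, ωT=1.294318, cosh=1.961296, sinh=1.687211; start (x,ẋ)=(0.142400, 0.193600) → end (x,ẋ)=(0.300281, 0.632805)
phase 2: p=0.4946, T=0.536, ωT=1.598513, cosh=2.573934, sinh=2.371737; start (x,ẋ)=(0.300281, 0.632805) → end (x,ẋ)=(0.497687, 0.254334)
phase 3: p=0.7745, T=0.607, ωT=1.810256, cosh=3.137812, sinh=2.974200; start (x,ẋ)=(0.497687, 0.254334) → end (x,ẋ)=(0.159555, -1.657271)

1 0.4340 0.3003 0.6328
2 0.9700 0.4977 0.2543
3 1.5770 0.1596 -1.6573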